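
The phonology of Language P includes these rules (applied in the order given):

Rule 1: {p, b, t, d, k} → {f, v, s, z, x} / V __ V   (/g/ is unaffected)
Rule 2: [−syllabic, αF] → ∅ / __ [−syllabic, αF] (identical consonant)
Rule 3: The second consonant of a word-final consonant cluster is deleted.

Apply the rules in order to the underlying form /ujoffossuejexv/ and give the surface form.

ujofosuejex

Rule 1 (intervocalic spirantization): no segment meets the environment; /ujoffossuejexv/ is unchanged.
Rule 2 (degemination): /ff/ is a geminate; the first /f/ deletes. /ss/ is a geminate; the first /s/ deletes. /ujoffossuejexv/ → ujofosuejexv.
Rule 3 (final cluster simplification): /v/ is the second consonant of a word-final cluster /xv/, so it deletes. /ujofosuejexv/ → ujofosuejex.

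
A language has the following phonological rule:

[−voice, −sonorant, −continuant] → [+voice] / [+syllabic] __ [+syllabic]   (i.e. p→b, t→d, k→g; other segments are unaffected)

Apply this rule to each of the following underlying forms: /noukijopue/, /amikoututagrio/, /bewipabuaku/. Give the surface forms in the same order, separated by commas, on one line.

/noukijopue/: /k/ is a voiceless stop between vowels /u/ and /i/, so it voices to [g]. /p/ is a voiceless stop between vowels /o/ and /u/, so it voices to [b]. → [nougijobue].
/amikoututagrio/: /k/ is a voiceless stop between vowels /i/ and /o/, so it voices to [g]. /t/ is a voiceless stop between vowels /u/ and /u/, so it voices to [d]. /t/ is a voiceless stop between vowels /u/ and /a/, so it voices to [d]. → [amigoududagrio].
/bewipabuaku/: /p/ is a voiceless stop between vowels /i/ and /a/, so it voices to [b]. /k/ is a voiceless stop between vowels /a/ and /u/, so it voices to [g]. → [bewibabuagu].

nougijobue, amigoududagrio, bewibabuagu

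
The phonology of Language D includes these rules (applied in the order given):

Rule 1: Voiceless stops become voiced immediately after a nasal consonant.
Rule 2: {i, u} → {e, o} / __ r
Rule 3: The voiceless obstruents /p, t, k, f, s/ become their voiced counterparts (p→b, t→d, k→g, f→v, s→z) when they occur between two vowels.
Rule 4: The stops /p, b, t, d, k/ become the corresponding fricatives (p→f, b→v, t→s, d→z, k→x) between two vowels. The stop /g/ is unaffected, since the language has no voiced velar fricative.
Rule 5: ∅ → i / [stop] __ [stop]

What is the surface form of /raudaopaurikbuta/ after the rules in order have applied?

Rule 1 (post-nasal voicing): no segment meets the environment; /raudaopaurikbuta/ is unchanged.
Rule 2 (pre-rhotic lowering): /u/ is a high vowel immediately before /r/, so it lowers to [o]. /raudaopaurikbuta/ → raudaopaorikbuta.
Rule 3 (intervocalic voicing): /p/ is a voiceless obstruent between vowels /o/ and /a/, so it voices to [b]. /t/ is a voiceless obstruent between vowels /u/ and /a/, so it voices to [d]. /raudaopaorikbuta/ → raudaobaorikbuda.
Rule 4 (intervocalic spirantization): /d/ is a stop between vowels /u/ and /a/, so it spirantizes to the fricative [z]. /b/ is a stop between vowels /o/ and /a/, so it spirantizes to the fricative [v]. /d/ is a stop between vowels /u/ and /a/, so it spirantizes to the fricative [z]. /raudaobaorikbuda/ → rauzaovaorikbuza.
Rule 5 (stop-cluster i-epenthesis): /k/ and /b/ form a stop–stop cluster, so [i] is inserted between them. /rauzaovaorikbuza/ → rauzaovaorikibuza.

rauzaovaorikibuza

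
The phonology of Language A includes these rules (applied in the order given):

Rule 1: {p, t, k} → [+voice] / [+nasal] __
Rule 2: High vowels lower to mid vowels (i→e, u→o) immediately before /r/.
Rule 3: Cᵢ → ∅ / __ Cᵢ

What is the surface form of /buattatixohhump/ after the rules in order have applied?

buatatixohumb

Rule 1 (post-nasal voicing): /p/ is a voiceless stop immediately after the nasal /m/, so it voices to [b]. /buattatixohhump/ → buattatixohhumb.
Rule 2 (pre-rhotic lowering): no segment meets the environment; /buattatixohhumb/ is unchanged.
Rule 3 (degemination): /tt/ is a geminate; the first /t/ deletes. /hh/ is a geminate; the first /h/ deletes. /buattatixohhumb/ → buatatixohumb.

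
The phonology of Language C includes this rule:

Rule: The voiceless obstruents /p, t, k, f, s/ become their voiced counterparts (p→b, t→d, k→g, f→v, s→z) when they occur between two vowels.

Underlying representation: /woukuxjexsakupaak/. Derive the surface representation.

wouguxjexsagubaak

/k/ is a voiceless obstruent between vowels /u/ and /u/, so it voices to [g].
/k/ is a voiceless obstruent between vowels /a/ and /u/, so it voices to [g].
/p/ is a voiceless obstruent between vowels /u/ and /a/, so it voices to [b].
Surface form: [wouguxjexsagubaak].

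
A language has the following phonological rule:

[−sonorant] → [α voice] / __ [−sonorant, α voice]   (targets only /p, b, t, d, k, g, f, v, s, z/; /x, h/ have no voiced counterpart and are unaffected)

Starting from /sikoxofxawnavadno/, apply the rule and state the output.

sikoxofxawnavadno

No segment of /sikoxofxawnavadno/ meets the structural description of the rule, so the form surfaces unchanged.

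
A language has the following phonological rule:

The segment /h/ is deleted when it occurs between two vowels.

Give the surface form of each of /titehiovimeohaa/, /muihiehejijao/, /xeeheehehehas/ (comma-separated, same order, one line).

/titehiovimeohaa/: /h/ occurs between vowels /e/ and /i/, so it deletes. /h/ occurs between vowels /o/ and /a/, so it deletes. → [titeiovimeoaa].
/muihiehejijao/: /h/ occurs between vowels /i/ and /i/, so it deletes. /h/ occurs between vowels /e/ and /e/, so it deletes. → [muiieejijao].
/xeeheehehehas/: /h/ occurs between vowels /e/ and /e/, so it deletes. /h/ occurs between vowels /e/ and /e/, so it deletes. /h/ occurs between vowels /e/ and /e/, so it deletes. /h/ occurs between vowels /e/ and /a/, so it deletes. → [xeeeeeeas].

titeiovimeoaa, muiieejijao, xeeeeeeas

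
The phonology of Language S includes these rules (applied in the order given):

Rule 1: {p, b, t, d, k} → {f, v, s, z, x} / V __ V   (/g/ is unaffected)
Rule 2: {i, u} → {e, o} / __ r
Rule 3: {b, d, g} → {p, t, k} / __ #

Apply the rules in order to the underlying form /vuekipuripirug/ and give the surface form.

vuexiforiferuk

Rule 1 (intervocalic spirantization): /k/ is a stop between vowels /e/ and /i/, so it spirantizes to the fricative [x]. /p/ is a stop between vowels /i/ and /u/, so it spirantizes to the fricative [f]. /p/ is a stop between vowels /i/ and /i/, so it spirantizes to the fricative [f]. /vuekipuripirug/ → vuexifurifirug.
Rule 2 (pre-rhotic lowering): /u/ is a high vowel immediately before /r/, so it lowers to [o]. /i/ is a high vowel immediately before /r/, so it lowers to [e]. /vuexifurifirug/ → vuexiforiferug.
Rule 3 (final devoicing): /g/ is a voiced stop in word-final position, so it devoices to [k]. /vuexiforiferug/ → vuexiforiferuk.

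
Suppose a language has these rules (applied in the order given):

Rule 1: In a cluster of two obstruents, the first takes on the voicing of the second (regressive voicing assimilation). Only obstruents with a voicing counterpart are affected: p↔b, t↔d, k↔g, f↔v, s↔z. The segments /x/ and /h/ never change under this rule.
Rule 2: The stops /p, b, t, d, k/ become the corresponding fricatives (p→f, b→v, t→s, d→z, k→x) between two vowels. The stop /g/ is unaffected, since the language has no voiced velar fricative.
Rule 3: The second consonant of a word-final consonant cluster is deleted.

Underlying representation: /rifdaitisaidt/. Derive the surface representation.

Rule 1 (regressive voicing assimilation): /f/ precedes the voiced obstruent /d/, so it voices to [v] by assimilation. /d/ precedes the voiceless obstruent /t/, so it devoices to [t] by assimilation. /rifdaitisaidt/ → rivdaitisaitt.
Rule 2 (intervocalic spirantization): /t/ is a stop between vowels /i/ and /i/, so it spirantizes to the fricative [s]. /rivdaitisaitt/ → rivdaisisaitt.
Rule 3 (final cluster simplification): /t/ is the second consonant of a word-final cluster /tt/, so it deletes. /rivdaisisaitt/ → rivdaisisait.

rivdaisisait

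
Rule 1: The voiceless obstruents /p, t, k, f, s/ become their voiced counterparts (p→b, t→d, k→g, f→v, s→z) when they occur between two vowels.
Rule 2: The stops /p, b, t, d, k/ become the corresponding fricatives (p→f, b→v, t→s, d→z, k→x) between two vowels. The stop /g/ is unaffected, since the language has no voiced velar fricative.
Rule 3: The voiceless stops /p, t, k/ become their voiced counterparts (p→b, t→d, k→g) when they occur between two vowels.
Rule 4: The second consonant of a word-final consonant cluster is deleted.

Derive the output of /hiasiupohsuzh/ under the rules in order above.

hiaziuvohsuz

Rule 1 (intervocalic voicing): /s/ is a voiceless obstruent between vowels /a/ and /i/, so it voices to [z]. /p/ is a voiceless obstruent between vowels /u/ and /o/, so it voices to [b]. /hiasiupohsuzh/ → hiaziubohsuzh.
Rule 2 (intervocalic spirantization): /b/ is a stop between vowels /u/ and /o/, so it spirantizes to the fricative [v]. /hiaziubohsuzh/ → hiaziuvohsuzh.
Rule 3 (intervocalic voicing): no segment meets the environment; /hiaziuvohsuzh/ is unchanged.
Rule 4 (final cluster simplification): /h/ is the second consonant of a word-final cluster /zh/, so it deletes. /hiaziuvohsuzh/ → hiaziuvohsuz.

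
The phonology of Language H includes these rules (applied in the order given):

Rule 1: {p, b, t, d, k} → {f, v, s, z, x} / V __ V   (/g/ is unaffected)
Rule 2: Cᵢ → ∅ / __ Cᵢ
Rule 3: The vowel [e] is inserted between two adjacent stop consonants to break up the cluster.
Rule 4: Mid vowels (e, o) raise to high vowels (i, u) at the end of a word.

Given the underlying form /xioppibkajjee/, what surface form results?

xiopibekajei

Rule 1 (intervocalic spirantization): no segment meets the environment; /xioppibkajjee/ is unchanged.
Rule 2 (degemination): /pp/ is a geminate; the first /p/ deletes. /jj/ is a geminate; the first /j/ deletes. /xioppibkajjee/ → xiopibkajee.
Rule 3 (stop-cluster e-epenthesis): /b/ and /k/ form a stop–stop cluster, so [e] is inserted between them. /xiopibkajee/ → xiopibekajee.
Rule 4 (final vowel raising): /e/ is a mid vowel in word-final position, so it raises to [i]. /xiopibekajee/ → xiopibekajei.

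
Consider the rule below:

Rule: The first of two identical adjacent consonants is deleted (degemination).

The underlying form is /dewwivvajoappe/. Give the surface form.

/ww/ is a geminate; the first /w/ deletes.
/vv/ is a geminate; the first /v/ deletes.
/pp/ is a geminate; the first /p/ deletes.
Surface form: [dewivajoape].

dewivajoape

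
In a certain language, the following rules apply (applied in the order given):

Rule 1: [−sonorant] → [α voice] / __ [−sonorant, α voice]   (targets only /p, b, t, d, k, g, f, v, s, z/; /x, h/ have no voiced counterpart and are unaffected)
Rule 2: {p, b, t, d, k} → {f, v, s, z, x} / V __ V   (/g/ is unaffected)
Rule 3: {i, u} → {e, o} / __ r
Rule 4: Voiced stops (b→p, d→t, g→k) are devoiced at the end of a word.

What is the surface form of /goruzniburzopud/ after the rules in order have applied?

Rule 1 (regressive voicing assimilation): no segment meets the environment; /goruzniburzopud/ is unchanged.
Rule 2 (intervocalic spirantization): /b/ is a stop between vowels /i/ and /u/, so it spirantizes to the fricative [v]. /p/ is a stop between vowels /o/ and /u/, so it spirantizes to the fricative [f]. /goruzniburzopud/ → goruznivurzofud.
Rule 3 (pre-rhotic lowering): /u/ is a high vowel immediately before /r/, so it lowers to [o]. /goruznivurzofud/ → goruznivorzofud.
Rule 4 (final devoicing): /d/ is a voiced stop in word-final position, so it devoices to [t]. /goruznivorzofud/ → goruznivorzofut.

goruznivorzofut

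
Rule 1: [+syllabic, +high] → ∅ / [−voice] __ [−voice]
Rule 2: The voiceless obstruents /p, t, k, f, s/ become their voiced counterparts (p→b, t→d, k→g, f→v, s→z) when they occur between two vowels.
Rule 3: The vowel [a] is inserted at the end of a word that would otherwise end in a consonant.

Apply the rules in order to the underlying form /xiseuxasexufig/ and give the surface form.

Rule 1 (high vowel syncope): /i/ is a high vowel flanked by voiceless consonants /x/ and /s/, so it deletes. /u/ is a high vowel flanked by voiceless consonants /x/ and /f/, so it deletes. /xiseuxasexufig/ → xseuxasexfig.
Rule 2 (intervocalic voicing): /s/ is a voiceless obstruent between vowels /a/ and /e/, so it voices to [z]. /xseuxasexfig/ → xseuxazexfig.
Rule 3 (final a-epenthesis): the form ends in the consonant /g/, so [a] is inserted word-finally. /xseuxazexfig/ → xseuxazexfiga.

xseuxazexfiga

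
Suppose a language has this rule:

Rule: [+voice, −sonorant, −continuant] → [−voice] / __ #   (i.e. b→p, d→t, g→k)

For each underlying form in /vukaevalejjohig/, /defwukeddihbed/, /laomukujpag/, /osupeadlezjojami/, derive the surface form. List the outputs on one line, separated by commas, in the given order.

vukaevalejjohik, defwukeddihbet, laomukujpak, osupeadlezjojami

/vukaevalejjohig/: /g/ is a voiced stop in word-final position, so it devoices to [k]. → [vukaevalejjohik].
/defwukeddihbed/: /d/ is a voiced stop in word-final position, so it devoices to [t]. → [defwukeddihbet].
/laomukujpag/: /g/ is a voiced stop in word-final position, so it devoices to [k]. → [laomukujpak].
/osupeadlezjojami/: the rule's environment is not met; surfaces unchanged as [osupeadlezjojami].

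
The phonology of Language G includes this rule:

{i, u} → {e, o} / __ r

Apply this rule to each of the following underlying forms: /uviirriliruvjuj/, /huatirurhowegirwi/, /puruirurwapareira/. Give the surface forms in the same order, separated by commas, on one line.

/uviirriliruvjuj/: /i/ is a high vowel immediately before /r/, so it lowers to [e]. /i/ is a high vowel immediately before /r/, so it lowers to [e]. → [uvierrileruvjuj].
/huatirurhowegirwi/: /i/ is a high vowel immediately before /r/, so it lowers to [e]. /u/ is a high vowel immediately before /r/, so it lowers to [o]. /i/ is a high vowel immediately before /r/, so it lowers to [e]. → [huaterorhowegerwi].
/puruirurwapareira/: /u/ is a high vowel immediately before /r/, so it lowers to [o]. /i/ is a high vowel immediately before /r/, so it lowers to [e]. /u/ is a high vowel immediately before /r/, so it lowers to [o]. /i/ is a high vowel immediately before /r/, so it lowers to [e]. → [poruerorwapareera].

uvierrileruvjuj, huaterorhowegerwi, poruerorwapareera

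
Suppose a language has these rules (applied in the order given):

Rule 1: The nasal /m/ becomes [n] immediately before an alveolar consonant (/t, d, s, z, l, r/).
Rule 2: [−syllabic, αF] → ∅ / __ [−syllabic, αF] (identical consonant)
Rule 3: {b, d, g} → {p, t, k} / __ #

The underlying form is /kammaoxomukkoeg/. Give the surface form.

kamaoxomukoek

Rule 1 (nasal place assimilation): no segment meets the environment; /kammaoxomukkoeg/ is unchanged.
Rule 2 (degemination): /mm/ is a geminate; the first /m/ deletes. /kk/ is a geminate; the first /k/ deletes. /kammaoxomukkoeg/ → kamaoxomukoeg.
Rule 3 (final devoicing): /g/ is a voiced stop in word-final position, so it devoices to [k]. /kamaoxomukoeg/ → kamaoxomukoek.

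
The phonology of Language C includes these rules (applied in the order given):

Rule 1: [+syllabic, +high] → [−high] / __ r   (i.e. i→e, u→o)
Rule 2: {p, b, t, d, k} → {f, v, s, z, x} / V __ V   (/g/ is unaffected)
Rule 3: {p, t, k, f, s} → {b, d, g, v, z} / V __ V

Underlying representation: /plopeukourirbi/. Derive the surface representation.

ploveuxoorerbi

Rule 1 (pre-rhotic lowering): /u/ is a high vowel immediately before /r/, so it lowers to [o]. /i/ is a high vowel immediately before /r/, so it lowers to [e]. /plopeukourirbi/ → plopeukoorerbi.
Rule 2 (intervocalic spirantization): /p/ is a stop between vowels /o/ and /e/, so it spirantizes to the fricative [f]. /k/ is a stop between vowels /u/ and /o/, so it spirantizes to the fricative [x]. /plopeukoorerbi/ → plofeuxoorerbi.
Rule 3 (intervocalic voicing): /f/ is a voiceless obstruent between vowels /o/ and /e/, so it voices to [v]. /plofeuxoorerbi/ → ploveuxoorerbi.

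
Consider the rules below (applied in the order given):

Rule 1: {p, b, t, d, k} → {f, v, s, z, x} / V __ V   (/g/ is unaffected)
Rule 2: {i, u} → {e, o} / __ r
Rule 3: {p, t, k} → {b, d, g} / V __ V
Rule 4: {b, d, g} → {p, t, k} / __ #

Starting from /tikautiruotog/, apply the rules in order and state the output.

tixauseruosok

Rule 1 (intervocalic spirantization): /k/ is a stop between vowels /i/ and /a/, so it spirantizes to the fricative [x]. /t/ is a stop between vowels /u/ and /i/, so it spirantizes to the fricative [s]. /t/ is a stop between vowels /o/ and /o/, so it spirantizes to the fricative [s]. /tikautiruotog/ → tixausiruosog.
Rule 2 (pre-rhotic lowering): /i/ is a high vowel immediately before /r/, so it lowers to [e]. /tixausiruosog/ → tixauseruosog.
Rule 3 (intervocalic voicing): no segment meets the environment; /tixauseruosog/ is unchanged.
Rule 4 (final devoicing): /g/ is a voiced stop in word-final position, so it devoices to [k]. /tixauseruosog/ → tixauseruosok.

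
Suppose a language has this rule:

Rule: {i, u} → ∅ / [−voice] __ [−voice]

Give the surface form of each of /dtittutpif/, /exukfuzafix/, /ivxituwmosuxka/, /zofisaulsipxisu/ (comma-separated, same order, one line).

dttttpf, exkfuzafx, ivxtuwmosxka, zofsaulspxsu

/dtittutpif/: /i/ is a high vowel flanked by voiceless consonants /t/ and /t/, so it deletes. /u/ is a high vowel flanked by voiceless consonants /t/ and /t/, so it deletes. /i/ is a high vowel flanked by voiceless consonants /p/ and /f/, so it deletes. → [dttttpf].
/exukfuzafix/: /u/ is a high vowel flanked by voiceless consonants /x/ and /k/, so it deletes. /i/ is a high vowel flanked by voiceless consonants /f/ and /x/, so it deletes. → [exkfuzafx].
/ivxituwmosuxka/: /i/ is a high vowel flanked by voiceless consonants /x/ and /t/, so it deletes. /u/ is a high vowel flanked by voiceless consonants /s/ and /x/, so it deletes. → [ivxtuwmosxka].
/zofisaulsipxisu/: /i/ is a high vowel flanked by voiceless consonants /f/ and /s/, so it deletes. /i/ is a high vowel flanked by voiceless consonants /s/ and /p/, so it deletes. /i/ is a high vowel flanked by voiceless consonants /x/ and /s/, so it deletes. → [zofsaulspxsu].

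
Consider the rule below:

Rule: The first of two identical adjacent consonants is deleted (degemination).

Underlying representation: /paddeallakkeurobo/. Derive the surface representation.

/dd/ is a geminate; the first /d/ deletes.
/ll/ is a geminate; the first /l/ deletes.
/kk/ is a geminate; the first /k/ deletes.
Surface form: [padealakeurobo].

padealakeurobo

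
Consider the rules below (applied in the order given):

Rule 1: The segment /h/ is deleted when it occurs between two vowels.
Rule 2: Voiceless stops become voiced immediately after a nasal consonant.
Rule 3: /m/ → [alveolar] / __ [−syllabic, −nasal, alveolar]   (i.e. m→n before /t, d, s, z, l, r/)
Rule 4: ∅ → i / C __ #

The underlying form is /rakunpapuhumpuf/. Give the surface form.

rakunbapuumbufi

Rule 1 (intervocalic h-deletion): /h/ occurs between vowels /u/ and /u/, so it deletes. /rakunpapuhumpuf/ → rakunpapuumpuf.
Rule 2 (post-nasal voicing): /p/ is a voiceless stop immediately after the nasal /n/, so it voices to [b]. /p/ is a voiceless stop immediately after the nasal /m/, so it voices to [b]. /rakunpapuumpuf/ → rakunbapuumbuf.
Rule 3 (nasal place assimilation): no segment meets the environment; /rakunbapuumbuf/ is unchanged.
Rule 4 (final i-epenthesis): the form ends in the consonant /f/, so [i] is inserted word-finally. /rakunbapuumbuf/ → rakunbapuumbufi.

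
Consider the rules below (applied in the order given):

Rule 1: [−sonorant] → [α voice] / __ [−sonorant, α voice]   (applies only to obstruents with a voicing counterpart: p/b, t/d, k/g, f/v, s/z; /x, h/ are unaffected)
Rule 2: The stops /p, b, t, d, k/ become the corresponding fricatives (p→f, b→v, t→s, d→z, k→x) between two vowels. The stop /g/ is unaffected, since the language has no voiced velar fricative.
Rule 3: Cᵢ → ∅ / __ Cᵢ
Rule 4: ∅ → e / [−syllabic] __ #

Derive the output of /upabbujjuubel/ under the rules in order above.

Rule 1 (regressive voicing assimilation): no segment meets the environment; /upabbujjuubel/ is unchanged.
Rule 2 (intervocalic spirantization): /p/ is a stop between vowels /u/ and /a/, so it spirantizes to the fricative [f]. /b/ is a stop between vowels /u/ and /e/, so it spirantizes to the fricative [v]. /upabbujjuubel/ → ufabbujjuuvel.
Rule 3 (degemination): /bb/ is a geminate; the first /b/ deletes. /jj/ is a geminate; the first /j/ deletes. /ufabbujjuuvel/ → ufabujuuvel.
Rule 4 (final e-epenthesis): the form ends in the consonant /l/, so [e] is inserted word-finally. /ufabujuuvel/ → ufabujuuvele.

ufabujuuvele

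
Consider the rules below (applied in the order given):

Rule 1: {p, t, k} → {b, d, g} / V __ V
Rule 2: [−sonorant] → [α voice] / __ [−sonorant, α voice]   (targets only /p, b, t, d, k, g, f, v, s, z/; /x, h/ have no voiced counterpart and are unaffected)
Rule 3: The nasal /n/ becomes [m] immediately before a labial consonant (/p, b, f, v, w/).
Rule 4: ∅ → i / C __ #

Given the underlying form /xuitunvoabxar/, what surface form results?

xuidumvoapxari

Rule 1 (intervocalic voicing): /t/ is a voiceless stop between vowels /i/ and /u/, so it voices to [d]. /xuitunvoabxar/ → xuidunvoabxar.
Rule 2 (regressive voicing assimilation): /b/ precedes the voiceless obstruent /x/, so it devoices to [p] by assimilation. /xuidunvoabxar/ → xuidunvoapxar.
Rule 3 (nasal place assimilation): /n/ precedes the labial consonant /v/, so it assimilates in place to [m]. /xuidunvoapxar/ → xuidumvoapxar.
Rule 4 (final i-epenthesis): the form ends in the consonant /r/, so [i] is inserted word-finally. /xuidumvoapxar/ → xuidumvoapxari.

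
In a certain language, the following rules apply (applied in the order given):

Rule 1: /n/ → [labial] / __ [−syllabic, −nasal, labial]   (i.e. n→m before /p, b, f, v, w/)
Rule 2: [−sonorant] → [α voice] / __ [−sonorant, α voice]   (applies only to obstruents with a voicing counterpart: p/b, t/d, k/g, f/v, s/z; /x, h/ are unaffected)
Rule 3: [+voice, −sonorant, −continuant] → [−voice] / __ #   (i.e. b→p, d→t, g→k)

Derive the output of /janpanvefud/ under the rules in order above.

jampamvefut

Rule 1 (nasal place assimilation): /n/ precedes the labial consonant /p/, so it assimilates in place to [m]. /n/ precedes the labial consonant /v/, so it assimilates in place to [m]. /janpanvefud/ → jampamvefud.
Rule 2 (regressive voicing assimilation): no segment meets the environment; /jampamvefud/ is unchanged.
Rule 3 (final devoicing): /d/ is a voiced stop in word-final position, so it devoices to [t]. /jampamvefud/ → jampamvefut.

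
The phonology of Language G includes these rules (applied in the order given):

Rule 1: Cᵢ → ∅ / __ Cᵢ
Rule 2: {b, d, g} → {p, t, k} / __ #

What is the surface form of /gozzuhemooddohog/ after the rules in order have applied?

Rule 1 (degemination): /zz/ is a geminate; the first /z/ deletes. /dd/ is a geminate; the first /d/ deletes. /gozzuhemooddohog/ → gozuhemoodohog.
Rule 2 (final devoicing): /g/ is a voiced stop in word-final position, so it devoices to [k]. /gozuhemoodohog/ → gozuhemoodohok.

gozuhemoodohok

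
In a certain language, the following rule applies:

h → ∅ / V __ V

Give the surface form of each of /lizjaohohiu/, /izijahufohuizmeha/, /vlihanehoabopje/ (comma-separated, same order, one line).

lizjaooiu, izijaufouizmea, vlianeoabopje

/lizjaohohiu/: /h/ occurs between vowels /o/ and /o/, so it deletes. /h/ occurs between vowels /o/ and /i/, so it deletes. → [lizjaooiu].
/izijahufohuizmeha/: /h/ occurs between vowels /a/ and /u/, so it deletes. /h/ occurs between vowels /o/ and /u/, so it deletes. /h/ occurs between vowels /e/ and /a/, so it deletes. → [izijaufouizmea].
/vlihanehoabopje/: /h/ occurs between vowels /i/ and /a/, so it deletes. /h/ occurs between vowels /e/ and /o/, so it deletes. → [vlianeoabopje].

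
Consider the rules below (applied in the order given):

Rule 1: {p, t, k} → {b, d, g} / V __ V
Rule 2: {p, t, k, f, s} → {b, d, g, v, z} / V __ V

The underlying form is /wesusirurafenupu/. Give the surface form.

wezuziruravenubu

Rule 1 (intervocalic voicing): /p/ is a voiceless stop between vowels /u/ and /u/, so it voices to [b]. /wesusirurafenupu/ → wesusirurafenubu.
Rule 2 (intervocalic voicing): /s/ is a voiceless obstruent between vowels /e/ and /u/, so it voices to [z]. /s/ is a voiceless obstruent between vowels /u/ and /i/, so it voices to [z]. /f/ is a voiceless obstruent between vowels /a/ and /e/, so it voices to [v]. /wesusirurafenubu/ → wezuziruravenubu.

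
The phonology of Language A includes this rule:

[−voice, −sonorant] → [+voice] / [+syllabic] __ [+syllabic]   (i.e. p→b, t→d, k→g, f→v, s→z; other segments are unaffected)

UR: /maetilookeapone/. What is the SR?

maediloogeabone

/t/ is a voiceless obstruent between vowels /e/ and /i/, so it voices to [d].
/k/ is a voiceless obstruent between vowels /o/ and /e/, so it voices to [g].
/p/ is a voiceless obstruent between vowels /a/ and /o/, so it voices to [b].
Surface form: [maediloogeabone].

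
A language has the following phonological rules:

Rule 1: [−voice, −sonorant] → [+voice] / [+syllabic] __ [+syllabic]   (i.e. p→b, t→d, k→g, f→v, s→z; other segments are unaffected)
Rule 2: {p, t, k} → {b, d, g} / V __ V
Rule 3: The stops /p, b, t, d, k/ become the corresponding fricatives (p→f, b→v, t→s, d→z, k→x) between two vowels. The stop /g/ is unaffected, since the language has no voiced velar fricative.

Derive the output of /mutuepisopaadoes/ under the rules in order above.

muzuevizovaazoes

Rule 1 (intervocalic voicing): /t/ is a voiceless obstruent between vowels /u/ and /u/, so it voices to [d]. /p/ is a voiceless obstruent between vowels /e/ and /i/, so it voices to [b]. /s/ is a voiceless obstruent between vowels /i/ and /o/, so it voices to [z]. /p/ is a voiceless obstruent between vowels /o/ and /a/, so it voices to [b]. /mutuepisopaadoes/ → muduebizobaadoes.
Rule 2 (intervocalic voicing): no segment meets the environment; /muduebizobaadoes/ is unchanged.
Rule 3 (intervocalic spirantization): /d/ is a stop between vowels /u/ and /u/, so it spirantizes to the fricative [z]. /b/ is a stop between vowels /e/ and /i/, so it spirantizes to the fricative [v]. /b/ is a stop between vowels /o/ and /a/, so it spirantizes to the fricative [v]. /d/ is a stop between vowels /a/ and /o/, so it spirantizes to the fricative [z]. /muduebizobaadoes/ → muzuevizovaazoes.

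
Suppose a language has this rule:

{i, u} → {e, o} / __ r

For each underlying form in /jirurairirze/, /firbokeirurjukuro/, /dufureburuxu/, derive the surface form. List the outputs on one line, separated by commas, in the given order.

jeroraererze, ferbokeerorjukoro, duforeboruxu

/jirurairirze/: /i/ is a high vowel immediately before /r/, so it lowers to [e]. /u/ is a high vowel immediately before /r/, so it lowers to [o]. /i/ is a high vowel immediately before /r/, so it lowers to [e]. /i/ is a high vowel immediately before /r/, so it lowers to [e]. → [jeroraererze].
/firbokeirurjukuro/: /i/ is a high vowel immediately before /r/, so it lowers to [e]. /i/ is a high vowel immediately before /r/, so it lowers to [e]. /u/ is a high vowel immediately before /r/, so it lowers to [o]. /u/ is a high vowel immediately before /r/, so it lowers to [o]. → [ferbokeerorjukoro].
/dufureburuxu/: /u/ is a high vowel immediately before /r/, so it lowers to [o]. /u/ is a high vowel immediately before /r/, so it lowers to [o]. → [duforeboruxu].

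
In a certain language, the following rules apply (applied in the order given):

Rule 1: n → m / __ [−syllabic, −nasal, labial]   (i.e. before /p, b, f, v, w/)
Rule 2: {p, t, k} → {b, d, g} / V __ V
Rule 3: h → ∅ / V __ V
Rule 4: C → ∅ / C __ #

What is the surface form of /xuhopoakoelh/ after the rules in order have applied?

Rule 1 (nasal place assimilation): no segment meets the environment; /xuhopoakoelh/ is unchanged.
Rule 2 (intervocalic voicing): /p/ is a voiceless stop between vowels /o/ and /o/, so it voices to [b]. /k/ is a voiceless stop between vowels /a/ and /o/, so it voices to [g]. /xuhopoakoelh/ → xuhoboagoelh.
Rule 3 (intervocalic h-deletion): /h/ occurs between vowels /u/ and /o/, so it deletes. /xuhoboagoelh/ → xuoboagoelh.
Rule 4 (final cluster simplification): /h/ is the second consonant of a word-final cluster /lh/, so it deletes. /xuoboagoelh/ → xuoboagoel.

xuoboagoel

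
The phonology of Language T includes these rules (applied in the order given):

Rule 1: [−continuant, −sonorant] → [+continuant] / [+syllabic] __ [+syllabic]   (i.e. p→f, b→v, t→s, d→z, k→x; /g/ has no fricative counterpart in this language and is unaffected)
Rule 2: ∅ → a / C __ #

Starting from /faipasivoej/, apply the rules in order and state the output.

Rule 1 (intervocalic spirantization): /p/ is a stop between vowels /i/ and /a/, so it spirantizes to the fricative [f]. /faipasivoej/ → faifasivoej.
Rule 2 (final a-epenthesis): the form ends in the consonant /j/, so [a] is inserted word-finally. /faifasivoej/ → faifasivoeja.

faifasivoeja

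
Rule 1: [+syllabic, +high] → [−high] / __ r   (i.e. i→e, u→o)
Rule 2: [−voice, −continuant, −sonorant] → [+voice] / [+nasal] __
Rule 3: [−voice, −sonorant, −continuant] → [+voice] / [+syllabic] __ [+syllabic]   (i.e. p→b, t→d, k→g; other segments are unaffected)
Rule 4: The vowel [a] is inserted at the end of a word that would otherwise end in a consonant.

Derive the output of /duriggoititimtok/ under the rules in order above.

Rule 1 (pre-rhotic lowering): /u/ is a high vowel immediately before /r/, so it lowers to [o]. /duriggoititimtok/ → doriggoititimtok.
Rule 2 (post-nasal voicing): /t/ is a voiceless stop immediately after the nasal /m/, so it voices to [d]. /doriggoititimtok/ → doriggoititimdok.
Rule 3 (intervocalic voicing): /t/ is a voiceless stop between vowels /i/ and /i/, so it voices to [d]. /t/ is a voiceless stop between vowels /i/ and /i/, so it voices to [d]. /doriggoititimdok/ → doriggoididimdok.
Rule 4 (final a-epenthesis): the form ends in the consonant /k/, so [a] is inserted word-finally. /doriggoididimdok/ → doriggoididimdoka.

doriggoididimdoka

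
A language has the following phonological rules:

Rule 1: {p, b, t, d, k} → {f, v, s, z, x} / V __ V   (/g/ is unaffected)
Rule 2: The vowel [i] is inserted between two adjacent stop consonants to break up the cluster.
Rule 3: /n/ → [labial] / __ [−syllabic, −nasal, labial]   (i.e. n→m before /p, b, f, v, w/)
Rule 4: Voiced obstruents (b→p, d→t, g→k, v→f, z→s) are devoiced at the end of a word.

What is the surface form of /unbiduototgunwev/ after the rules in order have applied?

Rule 1 (intervocalic spirantization): /d/ is a stop between vowels /i/ and /u/, so it spirantizes to the fricative [z]. /t/ is a stop between vowels /o/ and /o/, so it spirantizes to the fricative [s]. /unbiduototgunwev/ → unbizuosotgunwev.
Rule 2 (stop-cluster i-epenthesis): /t/ and /g/ form a stop–stop cluster, so [i] is inserted between them. /unbizuosotgunwev/ → unbizuosotigunwev.
Rule 3 (nasal place assimilation): /n/ precedes the labial consonant /b/, so it assimilates in place to [m]. /n/ precedes the labial consonant /w/, so it assimilates in place to [m]. /unbizuosotigunwev/ → umbizuosotigumwev.
Rule 4 (final devoicing): /v/ is a voiced obstruent in word-final position, so it devoices to [f]. /umbizuosotigumwev/ → umbizuosotigumwef.

umbizuosotigumwef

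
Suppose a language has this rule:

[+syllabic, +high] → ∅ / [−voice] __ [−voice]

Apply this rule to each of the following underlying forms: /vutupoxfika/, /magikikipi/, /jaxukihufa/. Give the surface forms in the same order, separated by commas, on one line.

vutpoxfka, magikkpi, jaxkhfa

/vutupoxfika/: /u/ is a high vowel flanked by voiceless consonants /t/ and /p/, so it deletes. /i/ is a high vowel flanked by voiceless consonants /f/ and /k/, so it deletes. → [vutpoxfka].
/magikikipi/: /i/ is a high vowel flanked by voiceless consonants /k/ and /k/, so it deletes. /i/ is a high vowel flanked by voiceless consonants /k/ and /p/, so it deletes. → [magikkpi].
/jaxukihufa/: /u/ is a high vowel flanked by voiceless consonants /x/ and /k/, so it deletes. /i/ is a high vowel flanked by voiceless consonants /k/ and /h/, so it deletes. /u/ is a high vowel flanked by voiceless consonants /h/ and /f/, so it deletes. → [jaxkhfa].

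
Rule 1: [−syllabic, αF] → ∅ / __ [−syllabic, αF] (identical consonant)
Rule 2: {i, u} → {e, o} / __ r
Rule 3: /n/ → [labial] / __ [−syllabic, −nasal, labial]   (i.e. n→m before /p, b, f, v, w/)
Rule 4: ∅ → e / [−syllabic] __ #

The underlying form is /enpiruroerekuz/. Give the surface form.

Rule 1 (degemination): no segment meets the environment; /enpiruroerekuz/ is unchanged.
Rule 2 (pre-rhotic lowering): /i/ is a high vowel immediately before /r/, so it lowers to [e]. /u/ is a high vowel immediately before /r/, so it lowers to [o]. /enpiruroerekuz/ → enperoroerekuz.
Rule 3 (nasal place assimilation): /n/ precedes the labial consonant /p/, so it assimilates in place to [m]. /enperoroerekuz/ → emperoroerekuz.
Rule 4 (final e-epenthesis): the form ends in the consonant /z/, so [e] is inserted word-finally. /emperoroerekuz/ → emperoroerekuze.

emperoroerekuze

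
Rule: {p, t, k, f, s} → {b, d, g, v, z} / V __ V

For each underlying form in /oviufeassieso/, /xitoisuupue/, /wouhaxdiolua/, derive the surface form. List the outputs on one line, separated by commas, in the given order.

oviuveassiezo, xidoizuubue, wouhaxdiolua

/oviufeassieso/: /f/ is a voiceless obstruent between vowels /u/ and /e/, so it voices to [v]. /s/ is a voiceless obstruent between vowels /e/ and /o/, so it voices to [z]. → [oviuveassiezo].
/xitoisuupue/: /t/ is a voiceless obstruent between vowels /i/ and /o/, so it voices to [d]. /s/ is a voiceless obstruent between vowels /i/ and /u/, so it voices to [z]. /p/ is a voiceless obstruent between vowels /u/ and /u/, so it voices to [b]. → [xidoizuubue].
/wouhaxdiolua/: the rule's environment is not met; surfaces unchanged as [wouhaxdiolua].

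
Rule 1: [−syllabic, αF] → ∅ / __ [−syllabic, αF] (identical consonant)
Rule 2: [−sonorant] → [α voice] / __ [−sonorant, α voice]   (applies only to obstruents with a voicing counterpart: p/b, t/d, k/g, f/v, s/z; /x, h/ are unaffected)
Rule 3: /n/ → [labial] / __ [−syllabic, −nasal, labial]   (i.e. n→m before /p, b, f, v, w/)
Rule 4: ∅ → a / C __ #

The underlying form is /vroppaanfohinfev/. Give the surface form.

vropaamfohimfeva

Rule 1 (degemination): /pp/ is a geminate; the first /p/ deletes. /vroppaanfohinfev/ → vropaanfohinfev.
Rule 2 (regressive voicing assimilation): no segment meets the environment; /vropaanfohinfev/ is unchanged.
Rule 3 (nasal place assimilation): /n/ precedes the labial consonant /f/, so it assimilates in place to [m]. /n/ precedes the labial consonant /f/, so it assimilates in place to [m]. /vropaanfohinfev/ → vropaamfohimfev.
Rule 4 (final a-epenthesis): the form ends in the consonant /v/, so [a] is inserted word-finally. /vropaamfohimfev/ → vropaamfohimfeva.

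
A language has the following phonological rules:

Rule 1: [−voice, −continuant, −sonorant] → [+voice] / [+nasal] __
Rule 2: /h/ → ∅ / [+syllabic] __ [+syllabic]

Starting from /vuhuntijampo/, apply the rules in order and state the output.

Rule 1 (post-nasal voicing): /t/ is a voiceless stop immediately after the nasal /n/, so it voices to [d]. /p/ is a voiceless stop immediately after the nasal /m/, so it voices to [b]. /vuhuntijampo/ → vuhundijambo.
Rule 2 (intervocalic h-deletion): /h/ occurs between vowels /u/ and /u/, so it deletes. /vuhundijambo/ → vuundijambo.

vuundijambo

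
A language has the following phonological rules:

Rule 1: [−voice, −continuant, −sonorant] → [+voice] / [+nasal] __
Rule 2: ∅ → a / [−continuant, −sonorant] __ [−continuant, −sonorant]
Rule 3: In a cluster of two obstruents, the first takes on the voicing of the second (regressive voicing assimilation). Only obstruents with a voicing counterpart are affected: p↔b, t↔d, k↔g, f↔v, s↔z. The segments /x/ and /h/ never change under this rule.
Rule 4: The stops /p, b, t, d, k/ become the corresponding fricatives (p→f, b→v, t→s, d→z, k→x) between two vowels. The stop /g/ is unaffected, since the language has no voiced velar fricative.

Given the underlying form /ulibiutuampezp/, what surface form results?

uliviusuambesp

Rule 1 (post-nasal voicing): /p/ is a voiceless stop immediately after the nasal /m/, so it voices to [b]. /ulibiutuampezp/ → ulibiutuambezp.
Rule 2 (stop-cluster a-epenthesis): no segment meets the environment; /ulibiutuambezp/ is unchanged.
Rule 3 (regressive voicing assimilation): /z/ precedes the voiceless obstruent /p/, so it devoices to [s] by assimilation. /ulibiutuambezp/ → ulibiutuambesp.
Rule 4 (intervocalic spirantization): /b/ is a stop between vowels /i/ and /i/, so it spirantizes to the fricative [v]. /t/ is a stop between vowels /u/ and /u/, so it spirantizes to the fricative [s]. /ulibiutuambesp/ → uliviusuambesp.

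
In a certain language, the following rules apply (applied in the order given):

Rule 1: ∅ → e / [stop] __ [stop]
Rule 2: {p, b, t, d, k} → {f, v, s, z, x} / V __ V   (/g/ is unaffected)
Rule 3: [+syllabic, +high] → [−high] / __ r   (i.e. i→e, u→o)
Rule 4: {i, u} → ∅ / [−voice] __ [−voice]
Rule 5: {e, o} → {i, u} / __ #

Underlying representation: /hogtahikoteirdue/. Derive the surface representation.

Rule 1 (stop-cluster e-epenthesis): /g/ and /t/ form a stop–stop cluster, so [e] is inserted between them. /hogtahikoteirdue/ → hogetahikoteirdue.
Rule 2 (intervocalic spirantization): /t/ is a stop between vowels /e/ and /a/, so it spirantizes to the fricative [s]. /k/ is a stop between vowels /i/ and /o/, so it spirantizes to the fricative [x]. /t/ is a stop between vowels /o/ and /e/, so it spirantizes to the fricative [s]. /hogetahikoteirdue/ → hogesahixoseirdue.
Rule 3 (pre-rhotic lowering): /i/ is a high vowel immediately before /r/, so it lowers to [e]. /hogesahixoseirdue/ → hogesahixoseerdue.
Rule 4 (high vowel syncope): /i/ is a high vowel flanked by voiceless consonants /h/ and /x/, so it deletes. /hogesahixoseerdue/ → hogesahxoseerdue.
Rule 5 (final vowel raising): /e/ is a mid vowel in word-final position, so it raises to [i]. /hogesahxoseerdue/ → hogesahxoseerdui.

hogesahxoseerdui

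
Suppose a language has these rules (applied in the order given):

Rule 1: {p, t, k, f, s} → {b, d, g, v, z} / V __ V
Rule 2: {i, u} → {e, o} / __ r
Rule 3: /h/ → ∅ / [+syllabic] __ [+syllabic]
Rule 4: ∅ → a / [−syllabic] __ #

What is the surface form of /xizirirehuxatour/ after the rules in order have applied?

xizerereuxadoora

Rule 1 (intervocalic voicing): /t/ is a voiceless obstruent between vowels /a/ and /o/, so it voices to [d]. /xizirirehuxatour/ → xizirirehuxadour.
Rule 2 (pre-rhotic lowering): /i/ is a high vowel immediately before /r/, so it lowers to [e]. /i/ is a high vowel immediately before /r/, so it lowers to [e]. /u/ is a high vowel immediately before /r/, so it lowers to [o]. /xizirirehuxadour/ → xizererehuxadoor.
Rule 3 (intervocalic h-deletion): /h/ occurs between vowels /e/ and /u/, so it deletes. /xizererehuxadoor/ → xizerereuxadoor.
Rule 4 (final a-epenthesis): the form ends in the consonant /r/, so [a] is inserted word-finally. /xizerereuxadoor/ → xizerereuxadoora.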